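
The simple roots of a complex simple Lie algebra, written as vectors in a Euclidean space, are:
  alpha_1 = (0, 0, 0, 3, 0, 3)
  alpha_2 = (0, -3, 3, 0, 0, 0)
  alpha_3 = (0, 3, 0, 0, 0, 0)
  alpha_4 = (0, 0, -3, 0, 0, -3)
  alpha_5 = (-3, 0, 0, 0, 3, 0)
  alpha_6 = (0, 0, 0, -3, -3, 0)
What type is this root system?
Compute the Cartan integers a_ij = 2(alpha_i, alpha_j)/(alpha_j, alpha_j); the resulting 6x6 Cartan matrix is
[[2, 0, 0, -1, 0, -1], [0, 2, -2, -1, 0, 0], [0, -1, 2, 0, 0, 0], [-1, -1, 0, 2, 0, 0], [0, 0, 0, 0, 2, -1], [-1, 0, 0, 0, -1, 2]].
The roots have two lengths (squared-length ratio 2:1); the short ones are alpha_{3}. The associated Dynkin diagram is a chain of 6 nodes with a double edge at one end; the terminal node there is the unique short simple root (B_6), so the type is B_6 (the algebra so(13)).

B6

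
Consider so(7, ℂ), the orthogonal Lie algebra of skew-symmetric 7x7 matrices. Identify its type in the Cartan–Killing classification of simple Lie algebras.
B_3

This is so(7) with 7 odd, which has dimension 7(7-1)/2 = 21 and rank (7-1)/2 = 3. In the classification of classical Lie algebras, the orthogonal algebra so(2n+1) in an odd number of variables has type B_n; here n = 3, so the Dynkin diagram is a chain of 3 nodes with a double edge at one end; the terminal node there is the unique short simple root (B_3). Hence the type is B_3.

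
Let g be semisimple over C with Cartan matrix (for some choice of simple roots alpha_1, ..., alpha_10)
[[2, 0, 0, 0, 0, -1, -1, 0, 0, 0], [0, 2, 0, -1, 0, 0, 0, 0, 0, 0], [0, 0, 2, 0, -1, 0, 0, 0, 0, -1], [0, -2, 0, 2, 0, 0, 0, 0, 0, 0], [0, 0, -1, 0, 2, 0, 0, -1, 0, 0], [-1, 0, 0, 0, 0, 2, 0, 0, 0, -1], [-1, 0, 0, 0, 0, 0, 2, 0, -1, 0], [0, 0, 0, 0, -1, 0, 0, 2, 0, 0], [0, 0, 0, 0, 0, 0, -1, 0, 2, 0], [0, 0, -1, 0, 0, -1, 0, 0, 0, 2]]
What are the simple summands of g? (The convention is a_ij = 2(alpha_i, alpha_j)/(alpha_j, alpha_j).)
The diagram associated to this matrix has two connected components: the simple roots {alpha_1, alpha_3, alpha_5, alpha_6, alpha_7, alpha_8, alpha_9, alpha_10} form a chain of 8 nodes with single edges (A_8), and {alpha_2, alpha_4} form a chain of 2 nodes with a double edge at one end; the terminal node there is the unique short simple root (B_2). A semisimple Lie algebra decomposes uniquely as the direct sum of simple ideals, one per connected component of its Dynkin diagram, so g ≅ A_8 ⊕ B_2 (dimension 80 + 10 = 90).

A_8 ⊕ B_2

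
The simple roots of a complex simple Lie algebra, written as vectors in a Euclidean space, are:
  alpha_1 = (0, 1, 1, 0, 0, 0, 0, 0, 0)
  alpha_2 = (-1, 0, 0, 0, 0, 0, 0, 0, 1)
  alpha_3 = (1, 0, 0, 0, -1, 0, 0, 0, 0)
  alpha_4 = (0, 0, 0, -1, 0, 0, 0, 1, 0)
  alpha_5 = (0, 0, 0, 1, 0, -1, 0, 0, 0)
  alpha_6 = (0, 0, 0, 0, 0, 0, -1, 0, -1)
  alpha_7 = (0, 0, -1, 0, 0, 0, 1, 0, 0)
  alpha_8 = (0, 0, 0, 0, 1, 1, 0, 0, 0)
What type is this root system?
Compute the Cartan integers a_ij = 2(alpha_i, alpha_j)/(alpha_j, alpha_j); the resulting 8x8 Cartan matrix is
[[2, 0, 0, 0, 0, 0, -1, 0], [0, 2, -1, 0, 0, -1, 0, 0], [0, -1, 2, 0, 0, 0, 0, -1], [0, 0, 0, 2, -1, 0, 0, 0], [0, 0, 0, -1, 2, 0, 0, -1], [0, -1, 0, 0, 0, 2, -1, 0], [-1, 0, 0, 0, 0, -1, 2, 0], [0, 0, -1, 0, -1, 0, 0, 2]].
All simple roots have the same length, so the diagram is simply laced. The associated Dynkin diagram is a chain of 8 nodes with single edges (A_8), so the type is A_8 (the algebra sl(9)).

type A_8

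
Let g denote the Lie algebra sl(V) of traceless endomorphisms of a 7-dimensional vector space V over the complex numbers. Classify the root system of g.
This is sl(7), which has dimension 7^2 - 1 = 48 and rank 7 - 1 = 6 (a Cartan subalgebra is the diagonal traceless matrices). In the classification of classical Lie algebras, the special linear algebra sl(n+1) has type A_n; here n = 6, so the Dynkin diagram is a chain of 6 nodes with single edges (A_6). Hence the type is A_6.

A_6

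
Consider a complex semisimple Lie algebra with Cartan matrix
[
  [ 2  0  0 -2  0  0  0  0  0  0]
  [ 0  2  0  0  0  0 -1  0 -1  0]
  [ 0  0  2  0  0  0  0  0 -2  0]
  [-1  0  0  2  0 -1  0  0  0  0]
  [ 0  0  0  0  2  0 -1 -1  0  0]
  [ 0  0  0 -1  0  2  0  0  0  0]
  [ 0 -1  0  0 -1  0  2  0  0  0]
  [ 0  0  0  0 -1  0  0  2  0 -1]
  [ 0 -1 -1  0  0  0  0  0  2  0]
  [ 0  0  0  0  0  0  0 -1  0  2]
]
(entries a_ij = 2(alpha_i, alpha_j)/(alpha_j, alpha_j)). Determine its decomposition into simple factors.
The diagram associated to this matrix has two connected components: the simple roots {alpha_1, alpha_4, alpha_6} form a chain of 3 nodes with a double edge at one end; the terminal node there is the unique long simple root (C_3), and {alpha_2, alpha_3, alpha_5, alpha_7, alpha_8, alpha_9, alpha_10} form a chain of 7 nodes with a double edge at one end; the terminal node there is the unique long simple root (C_7). A semisimple Lie algebra decomposes uniquely as the direct sum of simple ideals, one per connected component of its Dynkin diagram, so g ≅ C_3 ⊕ C_7 (dimension 21 + 105 = 126).

C3 + C7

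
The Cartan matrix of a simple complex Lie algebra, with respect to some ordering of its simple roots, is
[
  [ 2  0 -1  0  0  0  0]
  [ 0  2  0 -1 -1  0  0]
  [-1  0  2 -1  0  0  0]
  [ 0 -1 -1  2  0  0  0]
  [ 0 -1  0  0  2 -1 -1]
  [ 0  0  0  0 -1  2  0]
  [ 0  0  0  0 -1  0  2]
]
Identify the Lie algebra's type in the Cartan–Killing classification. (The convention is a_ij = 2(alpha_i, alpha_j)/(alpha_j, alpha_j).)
The matrix has rank 7 with 2's on the diagonal. Reading the off-diagonal entries as Dynkin edges (a single edge where a_ij = a_ji = -1; a double or triple edge where a_ij * a_ji = 2 or 3), the diagram is a chain of 5 nodes with a fork of two nodes at one end (D_7). One simple-root ordering that puts it in standard form is (alpha_1, alpha_3, alpha_4, alpha_2, alpha_5, alpha_6, alpha_7). So the algebra is type D_7, i.e. so(14).

type D_7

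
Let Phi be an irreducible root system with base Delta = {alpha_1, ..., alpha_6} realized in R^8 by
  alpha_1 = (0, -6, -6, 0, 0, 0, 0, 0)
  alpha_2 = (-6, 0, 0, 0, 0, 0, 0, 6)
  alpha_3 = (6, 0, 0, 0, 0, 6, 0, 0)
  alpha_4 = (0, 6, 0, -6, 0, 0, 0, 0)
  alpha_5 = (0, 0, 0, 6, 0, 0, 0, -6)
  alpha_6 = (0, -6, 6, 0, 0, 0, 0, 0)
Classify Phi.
Compute the Cartan integers a_ij = 2(alpha_i, alpha_j)/(alpha_j, alpha_j); the resulting 6x6 Cartan matrix is
[[2, 0, 0, -1, 0, 0], [0, 2, -1, 0, -1, 0], [0, -1, 2, 0, 0, 0], [-1, 0, 0, 2, -1, -1], [0, -1, 0, -1, 2, 0], [0, 0, 0, -1, 0, 2]].
All simple roots have the same length, so the diagram is simply laced. The associated Dynkin diagram is a chain of 4 nodes with a fork of two nodes at one end (D_6), so the type is D_6 (the algebra so(12)).

D_6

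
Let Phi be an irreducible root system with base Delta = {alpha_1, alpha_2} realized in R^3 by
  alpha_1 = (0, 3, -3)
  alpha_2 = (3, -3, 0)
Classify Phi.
A_2 (sl(3))

Compute the Cartan integers a_ij = 2(alpha_i, alpha_j)/(alpha_j, alpha_j); the resulting 2x2 Cartan matrix is
[[2, -1], [-1, 2]].
All simple roots have the same length, so the diagram is simply laced. The associated Dynkin diagram is a chain of 2 nodes with single edges (A_2), so the type is A_2 (the algebra sl(3)).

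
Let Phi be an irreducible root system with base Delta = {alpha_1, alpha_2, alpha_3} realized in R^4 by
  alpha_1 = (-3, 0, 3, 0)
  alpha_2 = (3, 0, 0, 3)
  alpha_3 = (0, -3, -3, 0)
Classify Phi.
Compute the Cartan integers a_ij = 2(alpha_i, alpha_j)/(alpha_j, alpha_j); the resulting 3x3 Cartan matrix is
[[2, -1, -1], [-1, 2, 0], [-1, 0, 2]].
All simple roots have the same length, so the diagram is simply laced. The associated Dynkin diagram is a chain of 3 nodes with single edges (A_3), so the type is A_3 (the algebra sl(4)).

type A_3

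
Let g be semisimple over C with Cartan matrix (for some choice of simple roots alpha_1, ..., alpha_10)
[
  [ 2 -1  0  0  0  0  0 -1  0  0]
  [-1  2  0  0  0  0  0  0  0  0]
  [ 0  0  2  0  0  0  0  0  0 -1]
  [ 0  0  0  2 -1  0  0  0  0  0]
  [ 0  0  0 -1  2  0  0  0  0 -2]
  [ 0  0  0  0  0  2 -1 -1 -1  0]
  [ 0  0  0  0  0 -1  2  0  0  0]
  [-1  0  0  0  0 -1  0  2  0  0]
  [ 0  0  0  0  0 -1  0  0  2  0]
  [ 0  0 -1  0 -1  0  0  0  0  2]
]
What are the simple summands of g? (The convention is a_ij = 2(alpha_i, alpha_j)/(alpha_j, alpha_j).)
The diagram associated to this matrix has two connected components: the simple roots {alpha_1, alpha_2, alpha_6, alpha_7, alpha_8, alpha_9} form a chain of 4 nodes with a fork of two nodes at one end (D_6), and {alpha_3, alpha_4, alpha_5, alpha_10} form a chain of 4 nodes with a double edge between the middle two (F_4). A semisimple Lie algebra decomposes uniquely as the direct sum of simple ideals, one per connected component of its Dynkin diagram, so g ≅ D_6 ⊕ F_4 (dimension 66 + 52 = 118).

type D_6 ⊕ type F_4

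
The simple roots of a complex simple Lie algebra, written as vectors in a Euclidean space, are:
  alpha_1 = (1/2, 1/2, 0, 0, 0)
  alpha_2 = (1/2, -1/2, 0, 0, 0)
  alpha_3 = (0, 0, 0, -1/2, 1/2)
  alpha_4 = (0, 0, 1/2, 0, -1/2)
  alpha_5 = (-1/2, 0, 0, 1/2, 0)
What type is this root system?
D_5

Compute the Cartan integers a_ij = 2(alpha_i, alpha_j)/(alpha_j, alpha_j); the resulting 5x5 Cartan matrix is
[[2, 0, 0, 0, -1], [0, 2, 0, 0, -1], [0, 0, 2, -1, -1], [0, 0, -1, 2, 0], [-1, -1, -1, 0, 2]].
All simple roots have the same length, so the diagram is simply laced. The associated Dynkin diagram is a chain of 3 nodes with a fork of two nodes at one end (D_5), so the type is D_5 (the algebra so(10)).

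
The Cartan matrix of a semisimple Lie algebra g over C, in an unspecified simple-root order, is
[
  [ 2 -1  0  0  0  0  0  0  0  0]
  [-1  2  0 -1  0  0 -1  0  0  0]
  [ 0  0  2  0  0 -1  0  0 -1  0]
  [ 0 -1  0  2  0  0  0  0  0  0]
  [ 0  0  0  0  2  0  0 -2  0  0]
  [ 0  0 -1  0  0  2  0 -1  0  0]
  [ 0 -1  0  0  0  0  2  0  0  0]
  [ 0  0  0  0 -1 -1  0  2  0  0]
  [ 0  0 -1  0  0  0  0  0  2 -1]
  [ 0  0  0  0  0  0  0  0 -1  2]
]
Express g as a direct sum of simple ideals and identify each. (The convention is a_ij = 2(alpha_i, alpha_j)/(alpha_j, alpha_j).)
C_6 + D_4

The diagram associated to this matrix has two connected components: the simple roots {alpha_3, alpha_5, alpha_6, alpha_8, alpha_9, alpha_10} form a chain of 6 nodes with a double edge at one end; the terminal node there is the unique long simple root (C_6), and {alpha_1, alpha_2, alpha_4, alpha_7} form a chain of 2 nodes with a fork of two nodes at one end (D_4). A semisimple Lie algebra decomposes uniquely as the direct sum of simple ideals, one per connected component of its Dynkin diagram, so g ≅ C_6 ⊕ D_4 (dimension 78 + 28 = 106).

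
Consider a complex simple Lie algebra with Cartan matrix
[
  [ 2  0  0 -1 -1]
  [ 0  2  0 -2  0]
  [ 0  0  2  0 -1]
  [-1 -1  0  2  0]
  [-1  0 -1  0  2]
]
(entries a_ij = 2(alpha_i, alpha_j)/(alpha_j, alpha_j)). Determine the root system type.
The matrix has rank 5 with 2's on the diagonal. Reading the off-diagonal entries as Dynkin edges (a single edge where a_ij = a_ji = -1; a double or triple edge where a_ij * a_ji = 2 or 3), the diagram is a chain of 5 nodes with a double edge at one end; the terminal node there is the unique long simple root (C_5). One simple-root ordering that puts it in standard form is (alpha_3, alpha_5, alpha_1, alpha_4, alpha_2). So the algebra is type C_5, i.e. sp(10).

type C_5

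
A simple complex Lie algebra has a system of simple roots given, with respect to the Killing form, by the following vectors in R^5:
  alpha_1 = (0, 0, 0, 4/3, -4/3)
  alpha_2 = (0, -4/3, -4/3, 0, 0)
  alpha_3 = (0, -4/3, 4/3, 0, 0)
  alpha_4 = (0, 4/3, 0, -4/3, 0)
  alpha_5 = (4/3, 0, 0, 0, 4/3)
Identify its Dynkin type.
D_5 (so(10))

Compute the Cartan integers a_ij = 2(alpha_i, alpha_j)/(alpha_j, alpha_j); the resulting 5x5 Cartan matrix is
[[2, 0, 0, -1, -1], [0, 2, 0, -1, 0], [0, 0, 2, -1, 0], [-1, -1, -1, 2, 0], [-1, 0, 0, 0, 2]].
All simple roots have the same length, so the diagram is simply laced. The associated Dynkin diagram is a chain of 3 nodes with a fork of two nodes at one end (D_5), so the type is D_5 (the algebra so(10)).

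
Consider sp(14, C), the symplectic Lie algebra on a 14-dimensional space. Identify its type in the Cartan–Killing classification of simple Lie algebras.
C_7

This is sp(14), which has dimension 14(14+1)/2 = 105 and rank 14/2 = 7. In the classification of classical Lie algebras, the symplectic algebra sp(2n) has type C_n; here n = 7, so the Dynkin diagram is a chain of 7 nodes with a double edge at one end; the terminal node there is the unique long simple root (C_7). Hence the type is C_7.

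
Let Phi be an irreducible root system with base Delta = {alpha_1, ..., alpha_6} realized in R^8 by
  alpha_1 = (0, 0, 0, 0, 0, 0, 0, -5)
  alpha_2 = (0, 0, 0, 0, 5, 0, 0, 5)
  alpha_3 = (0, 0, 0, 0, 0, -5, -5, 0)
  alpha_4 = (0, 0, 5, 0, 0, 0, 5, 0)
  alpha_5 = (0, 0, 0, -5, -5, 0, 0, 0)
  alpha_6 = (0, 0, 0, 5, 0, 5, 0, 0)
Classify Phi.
Compute the Cartan integers a_ij = 2(alpha_i, alpha_j)/(alpha_j, alpha_j); the resulting 6x6 Cartan matrix is
[[2, -1, 0, 0, 0, 0], [-2, 2, 0, 0, -1, 0], [0, 0, 2, -1, 0, -1], [0, 0, -1, 2, 0, 0], [0, -1, 0, 0, 2, -1], [0, 0, -1, 0, -1, 2]].
The roots have two lengths (squared-length ratio 2:1); the short ones are alpha_{1}. The associated Dynkin diagram is a chain of 6 nodes with a double edge at one end; the terminal node there is the unique short simple root (B_6), so the type is B_6 (the algebra so(13)).

B_6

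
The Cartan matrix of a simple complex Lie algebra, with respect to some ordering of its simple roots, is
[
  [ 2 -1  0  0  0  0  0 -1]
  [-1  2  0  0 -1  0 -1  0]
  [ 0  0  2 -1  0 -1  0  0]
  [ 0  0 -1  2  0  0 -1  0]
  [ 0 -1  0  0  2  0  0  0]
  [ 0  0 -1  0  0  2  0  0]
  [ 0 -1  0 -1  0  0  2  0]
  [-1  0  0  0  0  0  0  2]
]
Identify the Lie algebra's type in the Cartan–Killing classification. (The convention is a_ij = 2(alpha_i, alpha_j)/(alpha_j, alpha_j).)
type E_8

The matrix has rank 8 with 2's on the diagonal. Reading the off-diagonal entries as Dynkin edges (a single edge where a_ij = a_ji = -1; a double or triple edge where a_ij * a_ji = 2 or 3), the diagram is a chain of 7 nodes with one extra node attached to the third node from one end (E_8). One simple-root ordering that puts it in standard form is (alpha_8, alpha_5, alpha_1, alpha_2, alpha_7, alpha_4, alpha_3, alpha_6). So the algebra is type E_8.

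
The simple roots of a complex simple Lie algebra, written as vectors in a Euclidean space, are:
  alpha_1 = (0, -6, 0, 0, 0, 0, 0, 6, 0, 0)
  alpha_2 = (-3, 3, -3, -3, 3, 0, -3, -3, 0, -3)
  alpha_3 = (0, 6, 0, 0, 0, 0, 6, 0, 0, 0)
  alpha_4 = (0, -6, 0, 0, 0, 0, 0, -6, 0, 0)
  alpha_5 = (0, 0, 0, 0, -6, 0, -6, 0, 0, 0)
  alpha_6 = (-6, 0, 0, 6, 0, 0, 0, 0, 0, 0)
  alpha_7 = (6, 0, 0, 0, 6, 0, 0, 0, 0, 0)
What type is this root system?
Compute the Cartan integers a_ij = 2(alpha_i, alpha_j)/(alpha_j, alpha_j); the resulting 7x7 Cartan matrix is
[[2, -1, -1, 0, 0, 0, 0], [-1, 2, 0, 0, 0, 0, 0], [-1, 0, 2, -1, -1, 0, 0], [0, 0, -1, 2, 0, 0, 0], [0, 0, -1, 0, 2, 0, -1], [0, 0, 0, 0, 0, 2, -1], [0, 0, 0, 0, -1, -1, 2]].
All simple roots have the same length, so the diagram is simply laced. The associated Dynkin diagram is a chain of 6 nodes with one extra node attached to the third node from one end (E_7), so the type is E_7.

type E_7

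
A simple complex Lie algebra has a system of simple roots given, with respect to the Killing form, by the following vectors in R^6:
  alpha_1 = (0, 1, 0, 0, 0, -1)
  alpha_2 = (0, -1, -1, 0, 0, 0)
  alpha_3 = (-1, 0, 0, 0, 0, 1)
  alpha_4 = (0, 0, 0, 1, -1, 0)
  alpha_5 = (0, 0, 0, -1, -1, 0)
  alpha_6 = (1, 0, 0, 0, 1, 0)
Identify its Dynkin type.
type D_6

Compute the Cartan integers a_ij = 2(alpha_i, alpha_j)/(alpha_j, alpha_j); the resulting 6x6 Cartan matrix is
[[2, -1, -1, 0, 0, 0], [-1, 2, 0, 0, 0, 0], [-1, 0, 2, 0, 0, -1], [0, 0, 0, 2, 0, -1], [0, 0, 0, 0, 2, -1], [0, 0, -1, -1, -1, 2]].
All simple roots have the same length, so the diagram is simply laced. The associated Dynkin diagram is a chain of 4 nodes with a fork of two nodes at one end (D_6), so the type is D_6 (the algebra so(12)).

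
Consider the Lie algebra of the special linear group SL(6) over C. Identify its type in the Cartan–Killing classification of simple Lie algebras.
A_5

This is sl(6), which has dimension 6^2 - 1 = 35 and rank 6 - 1 = 5 (a Cartan subalgebra is the diagonal traceless matrices). In the classification of classical Lie algebras, the special linear algebra sl(n+1) has type A_n; here n = 5, so the Dynkin diagram is a chain of 5 nodes with single edges (A_5). Hence the type is A_5.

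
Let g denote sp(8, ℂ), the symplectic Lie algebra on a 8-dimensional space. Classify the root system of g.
This is sp(8), which has dimension 8(8+1)/2 = 36 and rank 8/2 = 4. In the classification of classical Lie algebras, the symplectic algebra sp(2n) has type C_n; here n = 4, so the Dynkin diagram is a chain of 4 nodes with a double edge at one end; the terminal node there is the unique long simple root (C_4). Hence the type is C_4.

C4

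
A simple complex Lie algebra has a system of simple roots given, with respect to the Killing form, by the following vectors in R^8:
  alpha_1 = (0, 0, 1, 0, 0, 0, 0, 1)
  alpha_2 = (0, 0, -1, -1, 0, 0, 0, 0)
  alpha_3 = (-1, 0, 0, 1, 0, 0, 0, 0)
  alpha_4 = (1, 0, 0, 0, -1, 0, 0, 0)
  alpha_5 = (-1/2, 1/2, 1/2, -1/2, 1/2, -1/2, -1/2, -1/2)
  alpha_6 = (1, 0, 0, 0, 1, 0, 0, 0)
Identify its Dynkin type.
E6

Compute the Cartan integers a_ij = 2(alpha_i, alpha_j)/(alpha_j, alpha_j); the resulting 6x6 Cartan matrix is
[[2, -1, 0, 0, 0, 0], [-1, 2, -1, 0, 0, 0], [0, -1, 2, -1, 0, -1], [0, 0, -1, 2, -1, 0], [0, 0, 0, -1, 2, 0], [0, 0, -1, 0, 0, 2]].
All simple roots have the same length, so the diagram is simply laced. The associated Dynkin diagram is a chain of 5 nodes with one extra node attached to the third node from one end (E_6), so the type is E_6.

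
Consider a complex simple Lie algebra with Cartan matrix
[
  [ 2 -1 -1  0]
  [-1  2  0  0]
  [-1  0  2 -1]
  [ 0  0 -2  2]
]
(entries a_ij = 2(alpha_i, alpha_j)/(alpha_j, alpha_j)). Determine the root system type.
type C_4

The matrix has rank 4 with 2's on the diagonal. Reading the off-diagonal entries as Dynkin edges (a single edge where a_ij = a_ji = -1; a double or triple edge where a_ij * a_ji = 2 or 3), the diagram is a chain of 4 nodes with a double edge at one end; the terminal node there is the unique long simple root (C_4). One simple-root ordering that puts it in standard form is (alpha_2, alpha_1, alpha_3, alpha_4). So the algebra is type C_4, i.e. sp(8).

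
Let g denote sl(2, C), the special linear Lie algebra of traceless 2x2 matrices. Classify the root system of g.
A1

This is sl(2), which has dimension 2^2 - 1 = 3 and rank 2 - 1 = 1 (a Cartan subalgebra is the diagonal traceless matrices). In the classification of classical Lie algebras, the special linear algebra sl(n+1) has type A_n; here n = 1, so the Dynkin diagram is a chain of 1 nodes with single edges (A_1). Hence the type is A_1.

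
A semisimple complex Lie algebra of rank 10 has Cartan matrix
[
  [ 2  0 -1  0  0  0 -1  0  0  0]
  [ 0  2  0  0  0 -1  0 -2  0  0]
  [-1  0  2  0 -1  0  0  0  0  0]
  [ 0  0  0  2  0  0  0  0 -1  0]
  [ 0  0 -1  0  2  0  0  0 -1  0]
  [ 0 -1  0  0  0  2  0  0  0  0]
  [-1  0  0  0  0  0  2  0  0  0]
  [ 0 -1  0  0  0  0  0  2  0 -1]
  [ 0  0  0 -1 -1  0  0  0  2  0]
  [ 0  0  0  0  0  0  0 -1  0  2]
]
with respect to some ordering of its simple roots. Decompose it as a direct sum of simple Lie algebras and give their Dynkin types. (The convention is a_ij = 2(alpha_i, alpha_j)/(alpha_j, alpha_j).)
The diagram associated to this matrix has two connected components: the simple roots {alpha_1, alpha_3, alpha_4, alpha_5, alpha_7, alpha_9} form a chain of 6 nodes with single edges (A_6), and {alpha_2, alpha_6, alpha_8, alpha_10} form a chain of 4 nodes with a double edge between the middle two (F_4). A semisimple Lie algebra decomposes uniquely as the direct sum of simple ideals, one per connected component of its Dynkin diagram, so g ≅ A_6 ⊕ F_4 (dimension 48 + 52 = 100).

A6 + F4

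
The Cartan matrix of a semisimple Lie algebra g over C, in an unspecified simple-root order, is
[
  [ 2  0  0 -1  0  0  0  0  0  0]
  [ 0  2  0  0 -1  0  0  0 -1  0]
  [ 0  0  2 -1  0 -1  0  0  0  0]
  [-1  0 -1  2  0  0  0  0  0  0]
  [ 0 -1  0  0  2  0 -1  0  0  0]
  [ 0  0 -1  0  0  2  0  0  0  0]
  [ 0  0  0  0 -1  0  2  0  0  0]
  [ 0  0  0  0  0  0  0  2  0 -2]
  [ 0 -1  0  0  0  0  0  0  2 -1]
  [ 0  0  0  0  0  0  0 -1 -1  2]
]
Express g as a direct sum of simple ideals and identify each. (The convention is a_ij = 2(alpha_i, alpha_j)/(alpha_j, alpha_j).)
A_4 (sl(5)) ⊕ C_6 (sp(12))

The diagram associated to this matrix has two connected components: the simple roots {alpha_1, alpha_3, alpha_4, alpha_6} form a chain of 4 nodes with single edges (A_4), and {alpha_2, alpha_5, alpha_7, alpha_8, alpha_9, alpha_10} form a chain of 6 nodes with a double edge at one end; the terminal node there is the unique long simple root (C_6). A semisimple Lie algebra decomposes uniquely as the direct sum of simple ideals, one per connected component of its Dynkin diagram, so g ≅ A_4 ⊕ C_6 (dimension 24 + 78 = 102).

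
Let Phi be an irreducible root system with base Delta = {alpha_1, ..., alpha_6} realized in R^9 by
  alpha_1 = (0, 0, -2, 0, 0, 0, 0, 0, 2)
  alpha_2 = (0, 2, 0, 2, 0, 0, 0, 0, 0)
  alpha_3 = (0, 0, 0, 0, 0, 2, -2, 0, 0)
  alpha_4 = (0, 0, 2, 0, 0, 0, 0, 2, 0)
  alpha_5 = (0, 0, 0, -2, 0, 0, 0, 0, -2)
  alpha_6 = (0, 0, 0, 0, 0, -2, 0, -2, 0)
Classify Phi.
Compute the Cartan integers a_ij = 2(alpha_i, alpha_j)/(alpha_j, alpha_j); the resulting 6x6 Cartan matrix is
[[2, 0, 0, -1, -1, 0], [0, 2, 0, 0, -1, 0], [0, 0, 2, 0, 0, -1], [-1, 0, 0, 2, 0, -1], [-1, -1, 0, 0, 2, 0], [0, 0, -1, -1, 0, 2]].
All simple roots have the same length, so the diagram is simply laced. The associated Dynkin diagram is a chain of 6 nodes with single edges (A_6), so the type is A_6 (the algebra sl(7)).

A_6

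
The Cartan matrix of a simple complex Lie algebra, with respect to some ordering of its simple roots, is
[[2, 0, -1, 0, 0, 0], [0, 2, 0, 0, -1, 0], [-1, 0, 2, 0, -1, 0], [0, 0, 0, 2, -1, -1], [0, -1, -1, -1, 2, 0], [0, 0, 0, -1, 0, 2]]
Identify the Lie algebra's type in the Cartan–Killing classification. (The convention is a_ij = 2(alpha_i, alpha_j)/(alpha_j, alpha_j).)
The matrix has rank 6 with 2's on the diagonal. Reading the off-diagonal entries as Dynkin edges (a single edge where a_ij = a_ji = -1; a double or triple edge where a_ij * a_ji = 2 or 3), the diagram is a chain of 5 nodes with one extra node attached to the third node from one end (E_6). One simple-root ordering that puts it in standard form is (alpha_1, alpha_2, alpha_3, alpha_5, alpha_4, alpha_6). So the algebra is type E_6.

E_6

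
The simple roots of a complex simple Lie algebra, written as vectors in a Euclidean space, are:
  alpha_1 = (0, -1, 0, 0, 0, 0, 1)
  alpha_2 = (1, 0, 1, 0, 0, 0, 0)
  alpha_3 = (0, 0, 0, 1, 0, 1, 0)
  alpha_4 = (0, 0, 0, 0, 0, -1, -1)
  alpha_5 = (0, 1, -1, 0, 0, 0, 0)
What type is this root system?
A_5 (sl(6))

Compute the Cartan integers a_ij = 2(alpha_i, alpha_j)/(alpha_j, alpha_j); the resulting 5x5 Cartan matrix is
[[2, 0, 0, -1, -1], [0, 2, 0, 0, -1], [0, 0, 2, -1, 0], [-1, 0, -1, 2, 0], [-1, -1, 0, 0, 2]].
All simple roots have the same length, so the diagram is simply laced. The associated Dynkin diagram is a chain of 5 nodes with single edges (A_5), so the type is A_5 (the algebra sl(6)).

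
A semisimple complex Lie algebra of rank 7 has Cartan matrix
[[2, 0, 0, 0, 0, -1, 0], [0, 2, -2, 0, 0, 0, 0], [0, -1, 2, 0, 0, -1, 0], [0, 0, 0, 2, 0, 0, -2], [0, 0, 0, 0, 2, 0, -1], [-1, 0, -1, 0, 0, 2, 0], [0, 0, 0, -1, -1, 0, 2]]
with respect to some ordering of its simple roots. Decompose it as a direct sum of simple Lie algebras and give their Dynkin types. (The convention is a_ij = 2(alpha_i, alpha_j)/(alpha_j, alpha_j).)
C_3 + C_4

The diagram associated to this matrix has two connected components: the simple roots {alpha_4, alpha_5, alpha_7} form a chain of 3 nodes with a double edge at one end; the terminal node there is the unique long simple root (C_3), and {alpha_1, alpha_2, alpha_3, alpha_6} form a chain of 4 nodes with a double edge at one end; the terminal node there is the unique long simple root (C_4). A semisimple Lie algebra decomposes uniquely as the direct sum of simple ideals, one per connected component of its Dynkin diagram, so g ≅ C_3 ⊕ C_4 (dimension 21 + 36 = 57).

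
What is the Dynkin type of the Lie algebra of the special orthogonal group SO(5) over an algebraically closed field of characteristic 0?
This is so(5) with 5 odd, which has dimension 5(5-1)/2 = 10 and rank (5-1)/2 = 2. In the classification of classical Lie algebras, the orthogonal algebra so(2n+1) in an odd number of variables has type B_n; here n = 2, so the Dynkin diagram is a chain of 2 nodes with a double edge at one end; the terminal node there is the unique short simple root (B_2). Hence the type is B_2.

B_2 (so(5))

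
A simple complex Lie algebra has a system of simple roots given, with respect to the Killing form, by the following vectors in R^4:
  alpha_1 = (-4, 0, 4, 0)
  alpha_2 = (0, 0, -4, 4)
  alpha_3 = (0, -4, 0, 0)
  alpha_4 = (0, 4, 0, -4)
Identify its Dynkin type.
B_4 (so(9))

Compute the Cartan integers a_ij = 2(alpha_i, alpha_j)/(alpha_j, alpha_j); the resulting 4x4 Cartan matrix is
[[2, -1, 0, 0], [-1, 2, 0, -1], [0, 0, 2, -1], [0, -1, -2, 2]].
The roots have two lengths (squared-length ratio 2:1); the short ones are alpha_{3}. The associated Dynkin diagram is a chain of 4 nodes with a double edge at one end; the terminal node there is the unique short simple root (B_4), so the type is B_4 (the algebra so(9)).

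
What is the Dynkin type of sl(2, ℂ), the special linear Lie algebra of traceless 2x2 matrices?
A_1

This is sl(2), which has dimension 2^2 - 1 = 3 and rank 2 - 1 = 1 (a Cartan subalgebra is the diagonal traceless matrices). In the classification of classical Lie algebras, the special linear algebra sl(n+1) has type A_n; here n = 1, so the Dynkin diagram is a chain of 1 nodes with single edges (A_1). Hence the type is A_1.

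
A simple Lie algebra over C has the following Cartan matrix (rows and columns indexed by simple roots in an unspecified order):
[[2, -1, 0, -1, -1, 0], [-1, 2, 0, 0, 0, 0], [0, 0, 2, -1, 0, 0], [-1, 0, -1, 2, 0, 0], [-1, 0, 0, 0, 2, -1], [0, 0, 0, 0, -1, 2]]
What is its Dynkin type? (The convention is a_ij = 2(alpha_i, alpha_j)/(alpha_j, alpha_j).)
The matrix has rank 6 with 2's on the diagonal. Reading the off-diagonal entries as Dynkin edges (a single edge where a_ij = a_ji = -1; a double or triple edge where a_ij * a_ji = 2 or 3), the diagram is a chain of 5 nodes with one extra node attached to the third node from one end (E_6). One simple-root ordering that puts it in standard form is (alpha_3, alpha_2, alpha_4, alpha_1, alpha_5, alpha_6). So the algebra is type E_6.

E_6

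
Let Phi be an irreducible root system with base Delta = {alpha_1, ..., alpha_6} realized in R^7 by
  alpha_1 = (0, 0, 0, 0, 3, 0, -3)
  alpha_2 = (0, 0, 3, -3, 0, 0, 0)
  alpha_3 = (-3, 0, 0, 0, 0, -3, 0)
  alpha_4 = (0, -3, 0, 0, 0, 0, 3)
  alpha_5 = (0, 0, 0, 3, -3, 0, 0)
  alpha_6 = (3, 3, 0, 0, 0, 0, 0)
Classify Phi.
Compute the Cartan integers a_ij = 2(alpha_i, alpha_j)/(alpha_j, alpha_j); the resulting 6x6 Cartan matrix is
[[2, 0, 0, -1, -1, 0], [0, 2, 0, 0, -1, 0], [0, 0, 2, 0, 0, -1], [-1, 0, 0, 2, 0, -1], [-1, -1, 0, 0, 2, 0], [0, 0, -1, -1, 0, 2]].
All simple roots have the same length, so the diagram is simply laced. The associated Dynkin diagram is a chain of 6 nodes with single edges (A_6), so the type is A_6 (the algebra sl(7)).

A_6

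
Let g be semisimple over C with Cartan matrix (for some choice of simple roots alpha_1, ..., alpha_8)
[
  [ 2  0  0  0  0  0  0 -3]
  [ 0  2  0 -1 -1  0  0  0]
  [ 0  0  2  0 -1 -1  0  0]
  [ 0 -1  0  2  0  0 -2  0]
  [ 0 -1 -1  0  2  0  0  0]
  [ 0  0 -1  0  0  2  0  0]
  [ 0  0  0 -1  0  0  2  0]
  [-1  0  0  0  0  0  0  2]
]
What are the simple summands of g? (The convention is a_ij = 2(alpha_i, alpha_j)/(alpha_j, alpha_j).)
The diagram associated to this matrix has two connected components: the simple roots {alpha_2, alpha_3, alpha_4, alpha_5, alpha_6, alpha_7} form a chain of 6 nodes with a double edge at one end; the terminal node there is the unique short simple root (B_6), and {alpha_1, alpha_8} form two nodes joined by a triple edge (G_2). A semisimple Lie algebra decomposes uniquely as the direct sum of simple ideals, one per connected component of its Dynkin diagram, so g ≅ B_6 ⊕ G_2 (dimension 78 + 14 = 92).

B6 ⊕ G2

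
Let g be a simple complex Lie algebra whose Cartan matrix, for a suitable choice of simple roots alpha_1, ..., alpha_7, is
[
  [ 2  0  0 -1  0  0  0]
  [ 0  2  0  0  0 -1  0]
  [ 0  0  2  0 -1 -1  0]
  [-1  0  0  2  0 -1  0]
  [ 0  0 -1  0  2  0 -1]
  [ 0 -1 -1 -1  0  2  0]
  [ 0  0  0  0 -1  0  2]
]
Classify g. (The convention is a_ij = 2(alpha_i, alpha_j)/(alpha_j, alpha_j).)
E_7

The matrix has rank 7 with 2's on the diagonal. Reading the off-diagonal entries as Dynkin edges (a single edge where a_ij = a_ji = -1; a double or triple edge where a_ij * a_ji = 2 or 3), the diagram is a chain of 6 nodes with one extra node attached to the third node from one end (E_7). One simple-root ordering that puts it in standard form is (alpha_1, alpha_2, alpha_4, alpha_6, alpha_3, alpha_5, alpha_7). So the algebra is type E_7.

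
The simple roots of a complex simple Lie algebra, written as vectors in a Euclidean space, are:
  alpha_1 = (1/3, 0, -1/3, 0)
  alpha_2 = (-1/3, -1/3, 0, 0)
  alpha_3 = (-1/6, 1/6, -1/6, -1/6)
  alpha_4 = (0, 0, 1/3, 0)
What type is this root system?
Compute the Cartan integers a_ij = 2(alpha_i, alpha_j)/(alpha_j, alpha_j); the resulting 4x4 Cartan matrix is
[[2, -1, 0, -2], [-1, 2, 0, 0], [0, 0, 2, -1], [-1, 0, -1, 2]].
The roots have two lengths (squared-length ratio 2:1); the short ones are alpha_{3,4}. The associated Dynkin diagram is a chain of 4 nodes with a double edge between the middle two (F_4), so the type is F_4.

F_4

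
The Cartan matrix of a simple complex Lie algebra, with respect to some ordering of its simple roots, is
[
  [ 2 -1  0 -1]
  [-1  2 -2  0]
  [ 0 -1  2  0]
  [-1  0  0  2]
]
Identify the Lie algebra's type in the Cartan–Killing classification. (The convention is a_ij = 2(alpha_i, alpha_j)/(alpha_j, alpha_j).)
type B_4

The matrix has rank 4 with 2's on the diagonal. Reading the off-diagonal entries as Dynkin edges (a single edge where a_ij = a_ji = -1; a double or triple edge where a_ij * a_ji = 2 or 3), the diagram is a chain of 4 nodes with a double edge at one end; the terminal node there is the unique short simple root (B_4). One simple-root ordering that puts it in standard form is (alpha_4, alpha_1, alpha_2, alpha_3). So the algebra is type B_4, i.e. so(9).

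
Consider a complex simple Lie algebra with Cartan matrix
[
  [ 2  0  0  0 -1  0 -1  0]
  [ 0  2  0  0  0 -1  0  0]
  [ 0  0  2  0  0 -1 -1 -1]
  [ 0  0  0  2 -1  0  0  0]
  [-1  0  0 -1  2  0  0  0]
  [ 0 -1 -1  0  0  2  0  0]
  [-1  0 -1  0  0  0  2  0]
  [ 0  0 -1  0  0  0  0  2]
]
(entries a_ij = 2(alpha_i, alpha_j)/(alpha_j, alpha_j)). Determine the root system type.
type E_8

The matrix has rank 8 with 2's on the diagonal. Reading the off-diagonal entries as Dynkin edges (a single edge where a_ij = a_ji = -1; a double or triple edge where a_ij * a_ji = 2 or 3), the diagram is a chain of 7 nodes with one extra node attached to the third node from one end (E_8). One simple-root ordering that puts it in standard form is (alpha_2, alpha_8, alpha_6, alpha_3, alpha_7, alpha_1, alpha_5, alpha_4). So the algebra is type E_8.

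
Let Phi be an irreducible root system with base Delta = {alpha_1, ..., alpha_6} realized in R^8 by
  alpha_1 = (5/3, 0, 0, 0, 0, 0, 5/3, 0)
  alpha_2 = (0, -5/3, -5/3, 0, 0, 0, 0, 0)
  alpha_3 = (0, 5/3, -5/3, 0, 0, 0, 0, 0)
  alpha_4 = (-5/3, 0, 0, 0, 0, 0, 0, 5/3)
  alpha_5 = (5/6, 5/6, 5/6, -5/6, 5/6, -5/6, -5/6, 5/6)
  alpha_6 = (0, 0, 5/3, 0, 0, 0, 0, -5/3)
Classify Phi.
Compute the Cartan integers a_ij = 2(alpha_i, alpha_j)/(alpha_j, alpha_j); the resulting 6x6 Cartan matrix is
[[2, 0, 0, -1, 0, 0], [0, 2, 0, 0, -1, -1], [0, 0, 2, 0, 0, -1], [-1, 0, 0, 2, 0, -1], [0, -1, 0, 0, 2, 0], [0, -1, -1, -1, 0, 2]].
All simple roots have the same length, so the diagram is simply laced. The associated Dynkin diagram is a chain of 5 nodes with one extra node attached to the third node from one end (E_6), so the type is E_6.

type E_6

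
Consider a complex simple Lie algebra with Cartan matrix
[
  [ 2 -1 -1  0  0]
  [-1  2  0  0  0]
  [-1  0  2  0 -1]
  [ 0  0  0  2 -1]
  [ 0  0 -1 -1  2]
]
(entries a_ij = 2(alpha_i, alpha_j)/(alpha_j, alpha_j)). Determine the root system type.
A_5 (sl(6))

The matrix has rank 5 with 2's on the diagonal. Reading the off-diagonal entries as Dynkin edges (a single edge where a_ij = a_ji = -1; a double or triple edge where a_ij * a_ji = 2 or 3), the diagram is a chain of 5 nodes with single edges (A_5). One simple-root ordering that puts it in standard form is (alpha_2, alpha_1, alpha_3, alpha_5, alpha_4). So the algebra is type A_5, i.e. sl(6).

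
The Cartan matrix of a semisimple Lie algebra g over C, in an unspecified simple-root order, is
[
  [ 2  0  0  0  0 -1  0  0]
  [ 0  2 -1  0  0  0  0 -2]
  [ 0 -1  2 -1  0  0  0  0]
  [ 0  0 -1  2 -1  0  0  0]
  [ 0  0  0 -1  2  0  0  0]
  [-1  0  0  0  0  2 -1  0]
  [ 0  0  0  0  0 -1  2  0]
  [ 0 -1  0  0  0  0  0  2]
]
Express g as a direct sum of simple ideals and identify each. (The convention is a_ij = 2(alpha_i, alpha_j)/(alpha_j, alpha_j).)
A_3 + B_5

The diagram associated to this matrix has two connected components: the simple roots {alpha_1, alpha_6, alpha_7} form a chain of 3 nodes with single edges (A_3), and {alpha_2, alpha_3, alpha_4, alpha_5, alpha_8} form a chain of 5 nodes with a double edge at one end; the terminal node there is the unique short simple root (B_5). A semisimple Lie algebra decomposes uniquely as the direct sum of simple ideals, one per connected component of its Dynkin diagram, so g ≅ A_3 ⊕ B_5 (dimension 15 + 55 = 70).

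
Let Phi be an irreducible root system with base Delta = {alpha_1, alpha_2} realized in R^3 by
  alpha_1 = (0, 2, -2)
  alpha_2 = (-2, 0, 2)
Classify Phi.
Compute the Cartan integers a_ij = 2(alpha_i, alpha_j)/(alpha_j, alpha_j); the resulting 2x2 Cartan matrix is
[[2, -1], [-1, 2]].
All simple roots have the same length, so the diagram is simply laced. The associated Dynkin diagram is a chain of 2 nodes with single edges (A_2), so the type is A_2 (the algebra sl(3)).

A2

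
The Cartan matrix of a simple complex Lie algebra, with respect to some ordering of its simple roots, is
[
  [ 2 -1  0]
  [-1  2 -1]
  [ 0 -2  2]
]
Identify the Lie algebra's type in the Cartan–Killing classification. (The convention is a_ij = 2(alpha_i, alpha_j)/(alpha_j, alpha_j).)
type C_3

The matrix has rank 3 with 2's on the diagonal. Reading the off-diagonal entries as Dynkin edges (a single edge where a_ij = a_ji = -1; a double or triple edge where a_ij * a_ji = 2 or 3), the diagram is a chain of 3 nodes with a double edge at one end; the terminal node there is the unique long simple root (C_3). One simple-root ordering that puts it in standard form is (alpha_1, alpha_2, alpha_3). So the algebra is type C_3, i.e. sp(6).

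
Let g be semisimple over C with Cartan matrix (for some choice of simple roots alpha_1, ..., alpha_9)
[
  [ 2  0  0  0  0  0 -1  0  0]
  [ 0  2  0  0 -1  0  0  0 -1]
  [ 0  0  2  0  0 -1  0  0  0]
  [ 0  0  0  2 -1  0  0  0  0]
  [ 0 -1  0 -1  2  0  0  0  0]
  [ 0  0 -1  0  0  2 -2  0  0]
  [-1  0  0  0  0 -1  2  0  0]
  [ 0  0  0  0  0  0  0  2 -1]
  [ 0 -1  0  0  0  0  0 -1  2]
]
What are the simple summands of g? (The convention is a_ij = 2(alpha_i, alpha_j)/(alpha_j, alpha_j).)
A5 ⊕ F4

The diagram associated to this matrix has two connected components: the simple roots {alpha_2, alpha_4, alpha_5, alpha_8, alpha_9} form a chain of 5 nodes with single edges (A_5), and {alpha_1, alpha_3, alpha_6, alpha_7} form a chain of 4 nodes with a double edge between the middle two (F_4). A semisimple Lie algebra decomposes uniquely as the direct sum of simple ideals, one per connected component of its Dynkin diagram, so g ≅ A_5 ⊕ F_4 (dimension 35 + 52 = 87).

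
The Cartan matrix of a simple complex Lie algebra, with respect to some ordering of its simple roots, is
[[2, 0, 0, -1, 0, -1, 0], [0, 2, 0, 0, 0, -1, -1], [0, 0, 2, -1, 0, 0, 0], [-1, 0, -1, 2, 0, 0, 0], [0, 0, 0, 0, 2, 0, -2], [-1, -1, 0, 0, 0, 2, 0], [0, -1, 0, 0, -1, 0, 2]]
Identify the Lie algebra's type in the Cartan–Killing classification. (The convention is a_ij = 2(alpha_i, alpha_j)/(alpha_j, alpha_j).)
C_7 (sp(14))

The matrix has rank 7 with 2's on the diagonal. Reading the off-diagonal entries as Dynkin edges (a single edge where a_ij = a_ji = -1; a double or triple edge where a_ij * a_ji = 2 or 3), the diagram is a chain of 7 nodes with a double edge at one end; the terminal node there is the unique long simple root (C_7). One simple-root ordering that puts it in standard form is (alpha_3, alpha_4, alpha_1, alpha_6, alpha_2, alpha_7, alpha_5). So the algebra is type C_7, i.e. sp(14).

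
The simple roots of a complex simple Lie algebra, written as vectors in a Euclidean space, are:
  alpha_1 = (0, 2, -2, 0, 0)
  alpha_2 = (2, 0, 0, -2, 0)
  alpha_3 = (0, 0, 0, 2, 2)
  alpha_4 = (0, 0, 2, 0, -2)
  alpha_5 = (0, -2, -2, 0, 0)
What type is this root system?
type D_5

Compute the Cartan integers a_ij = 2(alpha_i, alpha_j)/(alpha_j, alpha_j); the resulting 5x5 Cartan matrix is
[[2, 0, 0, -1, 0], [0, 2, -1, 0, 0], [0, -1, 2, -1, 0], [-1, 0, -1, 2, -1], [0, 0, 0, -1, 2]].
All simple roots have the same length, so the diagram is simply laced. The associated Dynkin diagram is a chain of 3 nodes with a fork of two nodes at one end (D_5), so the type is D_5 (the algebra so(10)).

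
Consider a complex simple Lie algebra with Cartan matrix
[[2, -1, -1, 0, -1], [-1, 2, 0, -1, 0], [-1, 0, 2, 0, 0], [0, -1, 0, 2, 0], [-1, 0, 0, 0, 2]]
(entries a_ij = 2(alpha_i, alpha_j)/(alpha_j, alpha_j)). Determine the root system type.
D_5 (so(10))

The matrix has rank 5 with 2's on the diagonal. Reading the off-diagonal entries as Dynkin edges (a single edge where a_ij = a_ji = -1; a double or triple edge where a_ij * a_ji = 2 or 3), the diagram is a chain of 3 nodes with a fork of two nodes at one end (D_5). One simple-root ordering that puts it in standard form is (alpha_4, alpha_2, alpha_1, alpha_5, alpha_3). So the algebra is type D_5, i.e. so(10).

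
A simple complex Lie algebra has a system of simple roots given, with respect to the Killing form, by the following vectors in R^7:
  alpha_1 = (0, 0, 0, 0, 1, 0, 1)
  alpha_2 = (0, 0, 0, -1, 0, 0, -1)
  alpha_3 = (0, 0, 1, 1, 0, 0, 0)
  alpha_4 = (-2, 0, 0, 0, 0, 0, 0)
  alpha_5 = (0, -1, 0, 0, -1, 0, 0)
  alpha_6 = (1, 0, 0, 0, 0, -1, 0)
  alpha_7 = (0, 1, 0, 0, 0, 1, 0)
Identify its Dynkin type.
C_7 (sp(14))

Compute the Cartan integers a_ij = 2(alpha_i, alpha_j)/(alpha_j, alpha_j); the resulting 7x7 Cartan matrix is
[[2, -1, 0, 0, -1, 0, 0], [-1, 2, -1, 0, 0, 0, 0], [0, -1, 2, 0, 0, 0, 0], [0, 0, 0, 2, 0, -2, 0], [-1, 0, 0, 0, 2, 0, -1], [0, 0, 0, -1, 0, 2, -1], [0, 0, 0, 0, -1, -1, 2]].
The roots have two lengths (squared-length ratio 2:1); the short ones are alpha_{1,2,3,5,6,7}. The associated Dynkin diagram is a chain of 7 nodes with a double edge at one end; the terminal node there is the unique long simple root (C_7), so the type is C_7 (the algebra sp(14)).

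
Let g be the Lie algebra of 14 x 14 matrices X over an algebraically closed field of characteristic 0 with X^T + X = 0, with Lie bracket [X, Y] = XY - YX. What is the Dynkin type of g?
This is so(14) with 14 even, which has dimension 14(14-1)/2 = 91 and rank 14/2 = 7. In the classification of classical Lie algebras, the orthogonal algebra so(2n) in an even number of variables has type D_n; here n = 7, so the Dynkin diagram is a chain of 5 nodes with a fork of two nodes at one end (D_7). Hence the type is D_7.

D_7 (so(14))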